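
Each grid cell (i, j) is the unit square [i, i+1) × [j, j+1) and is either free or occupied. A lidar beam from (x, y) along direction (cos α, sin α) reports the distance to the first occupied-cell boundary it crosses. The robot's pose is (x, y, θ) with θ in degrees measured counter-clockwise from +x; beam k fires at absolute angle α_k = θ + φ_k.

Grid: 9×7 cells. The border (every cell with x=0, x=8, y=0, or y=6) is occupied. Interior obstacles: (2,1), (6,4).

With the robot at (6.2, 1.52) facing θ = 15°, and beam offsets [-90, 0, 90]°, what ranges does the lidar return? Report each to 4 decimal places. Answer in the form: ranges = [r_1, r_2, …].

beam 1: φ=-90°, α=285°
  direction (0.2588, -0.9659); cell (6,1); t to first gridline: x 3.0910, y 0.5383 (then +3.8637 / +1.0353)
    (6,0) via y @ 0.5383  # hit
  → r_1 = 0.5383
beam 2: φ=0°, α=15°
  direction (0.9659, 0.2588); cell (6,1); t to first gridline: x 0.8282, y 1.8546 (then +1.0353 / +3.8637)
    (7,1) via x @ 0.8282
    (7,2) via y @ 1.8546
    (8,2) via x @ 1.8635  # hit
  → r_2 = 1.8635
beam 3: φ=90°, α=105°
  direction (-0.2588, 0.9659); cell (6,1); t to first gridline: x 0.7727, y 0.4969 (then +3.8637 / +1.0353)
    (6,2) via y @ 0.4969
    (5,2) via x @ 0.7727
    (5,3) via y @ 1.5322
    (5,4) via y @ 2.5675
    (5,5) via y @ 3.6028
    (4,5) via x @ 4.6364
    (4,6) via y @ 4.6380  # hit
  → r_3 = 4.6380

ranges = [0.5383, 1.8635, 4.6380]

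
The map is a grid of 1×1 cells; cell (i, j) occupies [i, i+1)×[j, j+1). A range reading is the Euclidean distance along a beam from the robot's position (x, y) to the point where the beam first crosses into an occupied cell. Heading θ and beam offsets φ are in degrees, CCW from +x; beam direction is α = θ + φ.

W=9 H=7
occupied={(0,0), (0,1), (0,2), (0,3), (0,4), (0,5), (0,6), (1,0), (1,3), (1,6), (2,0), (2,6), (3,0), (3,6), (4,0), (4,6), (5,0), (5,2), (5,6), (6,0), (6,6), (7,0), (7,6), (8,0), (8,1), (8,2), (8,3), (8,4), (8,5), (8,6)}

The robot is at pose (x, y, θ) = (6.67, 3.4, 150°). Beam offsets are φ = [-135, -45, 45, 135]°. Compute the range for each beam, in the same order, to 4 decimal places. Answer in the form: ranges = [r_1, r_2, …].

ranges = [1.3769, 2.6917, 1.5455, 2.4847]

beam 1: φ=-135°, α=15°
  direction (0.9659, 0.2588); cell (6,3); t to first gridline: x 0.3416, y 2.3182 (then +1.0353 / +3.8637)
    (7,3) via x @ 0.3416
    (8,3) via x @ 1.3769  # hit
  → r_1 = 1.3769
beam 2: φ=-45°, α=105°
  direction (-0.2588, 0.9659); cell (6,3); t to first gridline: x 2.5887, y 0.6212 (then +3.8637 / +1.0353)
    (6,4) via y @ 0.6212
    (6,5) via y @ 1.6564
    (5,5) via x @ 2.5887
    (5,6) via y @ 2.6917  # hit
  → r_2 = 2.6917
beam 3: φ=45°, α=195°
  direction (-0.9659, -0.2588); cell (6,3); t to first gridline: x 0.6936, y 1.5455 (then +1.0353 / +3.8637)
    (5,3) via x @ 0.6936
    (5,2) via y @ 1.5455  # hit
  → r_3 = 1.5455
beam 4: φ=135°, α=285°
  direction (0.2588, -0.9659); cell (6,3); t to first gridline: x 1.2750, y 0.4141 (then +3.8637 / +1.0353)
    (6,2) via y @ 0.4141
    (7,2) via x @ 1.2750
    (7,1) via y @ 1.4494
    (7,0) via y @ 2.4847  # hit
  → r_4 = 2.4847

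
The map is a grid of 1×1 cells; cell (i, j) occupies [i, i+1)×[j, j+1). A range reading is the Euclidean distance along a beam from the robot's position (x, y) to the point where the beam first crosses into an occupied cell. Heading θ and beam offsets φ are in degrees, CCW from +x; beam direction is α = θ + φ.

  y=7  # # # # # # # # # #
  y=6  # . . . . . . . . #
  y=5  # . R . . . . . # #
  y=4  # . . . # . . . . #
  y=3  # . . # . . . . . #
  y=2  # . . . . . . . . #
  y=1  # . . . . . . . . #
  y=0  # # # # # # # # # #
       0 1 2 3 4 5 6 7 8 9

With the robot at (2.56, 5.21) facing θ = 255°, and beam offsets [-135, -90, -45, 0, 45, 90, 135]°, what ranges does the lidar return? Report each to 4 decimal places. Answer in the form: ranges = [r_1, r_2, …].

ranges = [2.0669, 1.6150, 1.8013, 4.3585, 1.3972, 1.4908, 3.5800]

beam 1: φ=-135°, α=120°
  direction (-0.5000, 0.8660); cell (2,5); t to first gridline: x 1.1200, y 0.9122 (then +2.0000 / +1.1547)
    (2,6) via y @ 0.9122
    (1,6) via x @ 1.1200
    (1,7) via y @ 2.0669  # hit
  → r_1 = 2.0669
beam 2: φ=-90°, α=165°
  direction (-0.9659, 0.2588); cell (2,5); t to first gridline: x 0.5798, y 3.0523 (then +1.0353 / +3.8637)
    (1,5) via x @ 0.5798
    (0,5) via x @ 1.6150  # hit
  → r_2 = 1.6150
beam 3: φ=-45°, α=210°
  direction (-0.8660, -0.5000); cell (2,5); t to first gridline: x 0.6466, y 0.4200 (then +1.1547 / +2.0000)
    (2,4) via y @ 0.4200
    (1,4) via x @ 0.6466
    (0,4) via x @ 1.8013  # hit
  → r_3 = 1.8013
beam 4: φ=0°, α=255°
  direction (-0.2588, -0.9659); cell (2,5); t to first gridline: x 2.1637, y 0.2174 (then +3.8637 / +1.0353)
    (2,4) via y @ 0.2174
    (2,3) via y @ 1.2527
    (1,3) via x @ 2.1637
    (1,2) via y @ 2.2880
    (1,1) via y @ 3.3232
    (1,0) via y @ 4.3585  # hit
  → r_4 = 4.3585
beam 5: φ=45°, α=300°
  direction (0.5000, -0.8660); cell (2,5); t to first gridline: x 0.8800, y 0.2425 (then +2.0000 / +1.1547)
    (2,4) via y @ 0.2425
    (3,4) via x @ 0.8800
    (3,3) via y @ 1.3972  # hit
  → r_5 = 1.3972
beam 6: φ=90°, α=345°
  direction (0.9659, -0.2588); cell (2,5); t to first gridline: x 0.4555, y 0.8114 (then +1.0353 / +3.8637)
    (3,5) via x @ 0.4555
    (3,4) via y @ 0.8114
    (4,4) via x @ 1.4908  # hit
  → r_6 = 1.4908
beam 7: φ=135°, α=30°
  direction (0.8660, 0.5000); cell (2,5); t to first gridline: x 0.5081, y 1.5800 (then +1.1547 / +2.0000)
    (3,5) via x @ 0.5081
    (3,6) via y @ 1.5800
    (4,6) via x @ 1.6628
    (5,6) via x @ 2.8175
    (5,7) via y @ 3.5800  # hit
  → r_7 = 3.5800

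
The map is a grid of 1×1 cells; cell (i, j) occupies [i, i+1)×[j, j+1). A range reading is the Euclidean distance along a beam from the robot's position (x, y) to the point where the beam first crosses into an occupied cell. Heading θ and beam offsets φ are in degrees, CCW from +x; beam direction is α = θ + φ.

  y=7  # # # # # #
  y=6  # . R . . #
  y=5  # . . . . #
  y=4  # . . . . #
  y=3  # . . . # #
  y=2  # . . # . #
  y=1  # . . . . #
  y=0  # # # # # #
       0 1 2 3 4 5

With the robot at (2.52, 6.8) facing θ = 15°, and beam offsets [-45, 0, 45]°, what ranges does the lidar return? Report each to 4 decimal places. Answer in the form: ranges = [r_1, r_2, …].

beam 1: φ=-45°, α=330°
  cosα=0.8660 sinα=-0.5000 | (2,6) | tMaxX 0.5543 tMaxY 1.6000 | tΔX 1.1547 tΔY 2.0000
    t=0.5543 [x] (3,6)
    t=1.6000 [y] (3,5)
    t=1.7090 [x] (4,5)
    t=2.8637 [x] (5,5) — stop
  → r_1 = 2.8637
beam 2: φ=0°, α=15°
  cosα=0.9659 sinα=0.2588 | (2,6) | tMaxX 0.4969 tMaxY 0.7727 | tΔX 1.0353 tΔY 3.8637
    t=0.4969 [x] (3,6)
    t=0.7727 [y] (3,7) — stop
  → r_2 = 0.7727
beam 3: φ=45°, α=60°
  cosα=0.5000 sinα=0.8660 | (2,6) | tMaxX 0.9600 tMaxY 0.2309 | tΔX 2.0000 tΔY 1.1547
    t=0.2309 [y] (2,7) — stop
  → r_3 = 0.2309

ranges = [2.8637, 0.7727, 0.2309]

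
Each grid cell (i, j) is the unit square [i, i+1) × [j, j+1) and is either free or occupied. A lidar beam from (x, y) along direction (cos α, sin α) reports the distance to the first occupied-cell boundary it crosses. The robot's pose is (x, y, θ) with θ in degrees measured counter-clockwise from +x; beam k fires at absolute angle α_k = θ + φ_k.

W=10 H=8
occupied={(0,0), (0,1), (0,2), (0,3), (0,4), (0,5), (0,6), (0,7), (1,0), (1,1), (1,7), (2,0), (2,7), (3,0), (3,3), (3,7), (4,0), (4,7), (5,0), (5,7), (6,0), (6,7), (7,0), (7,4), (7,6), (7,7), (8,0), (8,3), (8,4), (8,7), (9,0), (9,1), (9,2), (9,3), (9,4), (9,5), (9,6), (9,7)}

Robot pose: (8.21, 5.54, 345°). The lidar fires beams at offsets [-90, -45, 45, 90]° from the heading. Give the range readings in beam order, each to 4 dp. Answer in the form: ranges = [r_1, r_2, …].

ranges = [0.5590, 0.6235, 0.9122, 1.5115]

beam 1: φ=-90°, α=255°
  dir = (cos 255°, sin 255°) = (-0.2588, -0.9659); from cell (8,5)
  next x-line at t=0.8114, next y-line at t=0.5590; Δt_x=3.8637, Δt_y=1.0353
    y: enter (8,4) at t=0.5590 ← occupied
  → r_1 = 0.5590
beam 2: φ=-45°, α=300°
  dir = (cos 300°, sin 300°) = (0.5000, -0.8660); from cell (8,5)
  next x-line at t=1.5800, next y-line at t=0.6235; Δt_x=2.0000, Δt_y=1.1547
    y: enter (8,4) at t=0.6235 ← occupied
  → r_2 = 0.6235
beam 3: φ=45°, α=30°
  dir = (cos 30°, sin 30°) = (0.8660, 0.5000); from cell (8,5)
  next x-line at t=0.9122, next y-line at t=0.9200; Δt_x=1.1547, Δt_y=2.0000
    x: enter (9,5) at t=0.9122 ← occupied
  → r_3 = 0.9122
beam 4: φ=90°, α=75°
  dir = (cos 75°, sin 75°) = (0.2588, 0.9659); from cell (8,5)
  next x-line at t=3.0523, next y-line at t=0.4762; Δt_x=3.8637, Δt_y=1.0353
    y: enter (8,6) at t=0.4762
    y: enter (8,7) at t=1.5115 ← occupied
  → r_4 = 1.5115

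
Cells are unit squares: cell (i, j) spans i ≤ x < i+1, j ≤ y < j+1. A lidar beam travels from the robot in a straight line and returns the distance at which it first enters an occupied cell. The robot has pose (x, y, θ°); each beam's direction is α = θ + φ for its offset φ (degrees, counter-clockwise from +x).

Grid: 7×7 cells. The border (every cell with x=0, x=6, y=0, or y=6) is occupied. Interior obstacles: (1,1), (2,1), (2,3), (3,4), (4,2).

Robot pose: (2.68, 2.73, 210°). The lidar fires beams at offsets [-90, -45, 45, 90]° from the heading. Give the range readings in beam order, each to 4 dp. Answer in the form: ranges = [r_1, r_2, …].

ranges = [0.3118, 1.7393, 0.7558, 1.9976]

beam 1: φ=-90°, α=120°
  d=(-0.5000,0.8660)  start (2,2)  tX=1.3600 tY=0.3118  stride 1/|dx|=2.0000 1/|dy|=1.1547
    cross y-line → (2,3), t=0.3118 (wall)
  → r_1 = 0.3118
beam 2: φ=-45°, α=165°
  d=(-0.9659,0.2588)  start (2,2)  tX=0.7040 tY=1.0432  stride 1/|dx|=1.0353 1/|dy|=3.8637
    cross x-line → (1,2), t=0.7040
    cross y-line → (1,3), t=1.0432
    cross x-line → (0,3), t=1.7393 (wall)
  → r_2 = 1.7393
beam 3: φ=45°, α=255°
  d=(-0.2588,-0.9659)  start (2,2)  tX=2.6273 tY=0.7558  stride 1/|dx|=3.8637 1/|dy|=1.0353
    cross y-line → (2,1), t=0.7558 (wall)
  → r_3 = 0.7558
beam 4: φ=90°, α=300°
  d=(0.5000,-0.8660)  start (2,2)  tX=0.6400 tY=0.8429  stride 1/|dx|=2.0000 1/|dy|=1.1547
    cross x-line → (3,2), t=0.6400
    cross y-line → (3,1), t=0.8429
    cross y-line → (3,0), t=1.9976 (wall)
  → r_4 = 1.9976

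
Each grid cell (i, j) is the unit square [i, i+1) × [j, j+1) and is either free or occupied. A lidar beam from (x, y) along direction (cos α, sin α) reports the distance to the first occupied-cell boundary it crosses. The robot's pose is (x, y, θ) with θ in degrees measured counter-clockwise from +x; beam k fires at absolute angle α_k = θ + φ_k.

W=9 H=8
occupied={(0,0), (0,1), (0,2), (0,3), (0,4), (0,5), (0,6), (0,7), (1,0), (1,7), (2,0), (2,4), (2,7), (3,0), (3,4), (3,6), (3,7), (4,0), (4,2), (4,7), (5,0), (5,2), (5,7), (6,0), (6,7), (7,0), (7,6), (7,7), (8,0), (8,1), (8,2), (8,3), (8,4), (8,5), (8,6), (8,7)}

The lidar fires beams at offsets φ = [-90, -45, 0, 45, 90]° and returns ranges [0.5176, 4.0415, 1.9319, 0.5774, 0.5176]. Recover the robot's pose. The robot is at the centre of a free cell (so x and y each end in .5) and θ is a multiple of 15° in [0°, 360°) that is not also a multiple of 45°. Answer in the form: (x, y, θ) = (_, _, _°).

Candidates: 36 free-cell centres × 16 headings = 576 poses. Raycast each; keep the one whose scan matches to 4 dp.
  (1.5, 4.5, 210°): beam 1 = 1.0000 ≠ 0.5176 ✗
  (5.5, 1.5, 105°): beam 1 = 2.5882 ≠ 0.5176 ✗
  (1.5, 6.5, 300°): beam 1 = 0.5774 ≠ 0.5176 ✗
  …
  (4.5, 1.5, 195°): r_1=0.5176, r_2=4.0415, r_3=1.9319, r_4=0.5774, r_5=0.5176 — all match ✓
No second candidate reproduces the full scan.

(x, y, θ) = (4.5, 1.5, 195°)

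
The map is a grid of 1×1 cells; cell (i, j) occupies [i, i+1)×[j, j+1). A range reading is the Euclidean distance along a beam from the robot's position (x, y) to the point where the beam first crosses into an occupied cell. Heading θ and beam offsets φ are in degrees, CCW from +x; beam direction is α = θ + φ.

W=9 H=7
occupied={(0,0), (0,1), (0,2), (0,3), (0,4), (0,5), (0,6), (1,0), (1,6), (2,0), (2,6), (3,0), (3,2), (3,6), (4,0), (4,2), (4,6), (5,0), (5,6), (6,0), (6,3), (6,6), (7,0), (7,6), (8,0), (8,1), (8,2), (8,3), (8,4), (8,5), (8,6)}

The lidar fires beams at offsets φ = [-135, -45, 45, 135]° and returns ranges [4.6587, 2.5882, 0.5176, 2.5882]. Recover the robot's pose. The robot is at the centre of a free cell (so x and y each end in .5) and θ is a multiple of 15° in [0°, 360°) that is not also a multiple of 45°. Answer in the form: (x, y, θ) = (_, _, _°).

(x, y, θ) = (5.5, 3.5, 300°)

The pose lattice has 32·16 = 512 candidates. Test each by forward raycasting.
  (1.5, 3.5, 300°): beam 1 = 0.5176 ≠ 4.6587 ✗
  (7.5, 2.5, 30°): beam 1 = 1.5529 ≠ 4.6587 ✗
  (3.5, 4.5, 75°): beam 1 = 1.7321 ≠ 4.6587 ✗
  (4.5, 3.5, 120°): beam 1 = 1.5529 ≠ 4.6587 ✗
  …
  (5.5, 3.5, 300°): r_1=4.6587, r_2=2.5882, r_3=0.5176, r_4=2.5882 — all match ✓
Only this pose fits every beam.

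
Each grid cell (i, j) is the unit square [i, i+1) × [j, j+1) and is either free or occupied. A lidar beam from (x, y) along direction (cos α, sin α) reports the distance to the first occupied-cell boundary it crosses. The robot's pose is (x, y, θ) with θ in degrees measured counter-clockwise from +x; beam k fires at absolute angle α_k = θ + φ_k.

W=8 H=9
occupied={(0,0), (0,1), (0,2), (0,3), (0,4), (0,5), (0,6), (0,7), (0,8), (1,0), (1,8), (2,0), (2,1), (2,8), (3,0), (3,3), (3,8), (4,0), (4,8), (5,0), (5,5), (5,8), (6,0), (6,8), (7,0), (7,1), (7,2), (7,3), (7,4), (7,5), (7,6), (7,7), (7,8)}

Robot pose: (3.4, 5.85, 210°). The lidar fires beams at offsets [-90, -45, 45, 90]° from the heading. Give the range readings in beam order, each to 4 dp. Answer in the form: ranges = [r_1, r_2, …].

beam 1: φ=-90°, α=120°
  d=(-0.5000,0.8660)  start (3,5)  tX=0.8000 tY=0.1732  stride 1/|dx|=2.0000 1/|dy|=1.1547
    cross y-line → (3,6), t=0.1732
    cross x-line → (2,6), t=0.8000
    cross y-line → (2,7), t=1.3279
    cross y-line → (2,8), t=2.4826 (wall)
  → r_1 = 2.4826
beam 2: φ=-45°, α=165°
  d=(-0.9659,0.2588)  start (3,5)  tX=0.4141 tY=0.5796  stride 1/|dx|=1.0353 1/|dy|=3.8637
    cross x-line → (2,5), t=0.4141
    cross y-line → (2,6), t=0.5796
    cross x-line → (1,6), t=1.4494
    cross x-line → (0,6), t=2.4847 (wall)
  → r_2 = 2.4847
beam 3: φ=45°, α=255°
  d=(-0.2588,-0.9659)  start (3,5)  tX=1.5455 tY=0.8800  stride 1/|dx|=3.8637 1/|dy|=1.0353
    cross y-line → (3,4), t=0.8800
    cross x-line → (2,4), t=1.5455
    cross y-line → (2,3), t=1.9153
    cross y-line → (2,2), t=2.9505
    cross y-line → (2,1), t=3.9858 (wall)
  → r_3 = 3.9858
beam 4: φ=90°, α=300°
  d=(0.5000,-0.8660)  start (3,5)  tX=1.2000 tY=0.9815  stride 1/|dx|=2.0000 1/|dy|=1.1547
    cross y-line → (3,4), t=0.9815
    cross x-line → (4,4), t=1.2000
    cross y-line → (4,3), t=2.1362
    cross x-line → (5,3), t=3.2000
    cross y-line → (5,2), t=3.2909
    cross y-line → (5,1), t=4.4456
    cross x-line → (6,1), t=5.2000
    cross y-line → (6,0), t=5.6003 (wall)
  → r_4 = 5.6003

ranges = [2.4826, 2.4847, 3.9858, 5.6003]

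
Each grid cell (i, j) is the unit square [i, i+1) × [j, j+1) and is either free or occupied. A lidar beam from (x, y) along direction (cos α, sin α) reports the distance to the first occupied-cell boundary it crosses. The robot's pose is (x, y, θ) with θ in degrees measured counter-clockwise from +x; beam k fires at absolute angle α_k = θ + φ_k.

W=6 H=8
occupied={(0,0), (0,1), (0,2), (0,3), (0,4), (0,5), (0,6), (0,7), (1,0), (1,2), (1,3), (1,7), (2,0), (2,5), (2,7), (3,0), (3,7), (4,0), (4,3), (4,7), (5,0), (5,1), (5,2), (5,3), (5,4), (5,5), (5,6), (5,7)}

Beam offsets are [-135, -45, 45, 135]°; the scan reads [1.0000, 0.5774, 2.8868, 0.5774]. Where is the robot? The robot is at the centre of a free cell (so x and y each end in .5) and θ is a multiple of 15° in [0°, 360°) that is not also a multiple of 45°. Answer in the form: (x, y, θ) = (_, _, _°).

The pose lattice has 20·16 = 320 candidates. Test each by forward raycasting.
  (2.5, 2.5, 330°): beam 1 = 0.5176 ≠ 1.0000 ✗
  (2.5, 1.5, 105°): beam 2 = 5.0000 ≠ 0.5774 ✗
  (3.5, 5.5, 285°): beam 1 = 0.5774 ≠ 1.0000 ✗
  …
  (2.5, 6.5, 285°): r_1=1.0000, r_2=0.5774, r_3=2.8868, r_4=0.5774 — all match ✓
No second candidate reproduces the full scan.

(x, y, θ) = (2.5, 6.5, 285°)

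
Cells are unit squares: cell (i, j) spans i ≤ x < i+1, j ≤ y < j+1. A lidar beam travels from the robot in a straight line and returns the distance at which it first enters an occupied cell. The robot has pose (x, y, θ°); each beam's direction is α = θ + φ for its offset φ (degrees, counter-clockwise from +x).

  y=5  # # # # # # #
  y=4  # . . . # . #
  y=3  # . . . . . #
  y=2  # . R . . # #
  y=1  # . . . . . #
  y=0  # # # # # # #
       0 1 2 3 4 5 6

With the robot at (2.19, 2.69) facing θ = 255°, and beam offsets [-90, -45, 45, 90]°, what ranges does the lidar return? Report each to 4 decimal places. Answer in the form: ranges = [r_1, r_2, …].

beam 1: φ=-90°, α=165°
  dir = (cos 165°, sin 165°) = (-0.9659, 0.2588); from cell (2,2)
  next x-line at t=0.1967, next y-line at t=1.1977; Δt_x=1.0353, Δt_y=3.8637
    x: enter (1,2) at t=0.1967
    y: enter (1,3) at t=1.1977
    x: enter (0,3) at t=1.2320 ← occupied
  → r_1 = 1.2320
beam 2: φ=-45°, α=210°
  dir = (cos 210°, sin 210°) = (-0.8660, -0.5000); from cell (2,2)
  next x-line at t=0.2194, next y-line at t=1.3800; Δt_x=1.1547, Δt_y=2.0000
    x: enter (1,2) at t=0.2194
    x: enter (0,2) at t=1.3741 ← occupied
  → r_2 = 1.3741
beam 3: φ=45°, α=300°
  dir = (cos 300°, sin 300°) = (0.5000, -0.8660); from cell (2,2)
  next x-line at t=1.6200, next y-line at t=0.7967; Δt_x=2.0000, Δt_y=1.1547
    y: enter (2,1) at t=0.7967
    x: enter (3,1) at t=1.6200
    y: enter (3,0) at t=1.9514 ← occupied
  → r_3 = 1.9514
beam 4: φ=90°, α=345°
  dir = (cos 345°, sin 345°) = (0.9659, -0.2588); from cell (2,2)
  next x-line at t=0.8386, next y-line at t=2.6660; Δt_x=1.0353, Δt_y=3.8637
    x: enter (3,2) at t=0.8386
    x: enter (4,2) at t=1.8738
    y: enter (4,1) at t=2.6660
    x: enter (5,1) at t=2.9091
    x: enter (6,1) at t=3.9444 ← occupied
  → r_4 = 3.9444

ranges = [1.2320, 1.3741, 1.9514, 3.9444]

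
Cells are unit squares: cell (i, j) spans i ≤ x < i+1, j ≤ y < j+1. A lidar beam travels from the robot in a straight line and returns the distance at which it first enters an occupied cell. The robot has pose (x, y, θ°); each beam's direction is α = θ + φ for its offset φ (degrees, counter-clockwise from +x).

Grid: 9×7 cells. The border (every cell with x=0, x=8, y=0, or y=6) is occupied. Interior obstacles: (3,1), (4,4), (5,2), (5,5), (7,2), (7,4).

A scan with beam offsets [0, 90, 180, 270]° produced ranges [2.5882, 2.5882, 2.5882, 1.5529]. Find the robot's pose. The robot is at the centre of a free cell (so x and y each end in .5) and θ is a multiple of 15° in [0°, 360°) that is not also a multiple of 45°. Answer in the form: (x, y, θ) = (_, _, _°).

(x, y, θ) = (2.5, 3.5, 255°)

Candidates: 29 free-cell centres × 16 headings = 464 poses. Raycast each; keep the one whose scan matches to 4 dp.
  (2.5, 1.5, 330°): beam 1 = 0.5774 ≠ 2.5882 ✗
  (1.5, 5.5, 285°): beam 1 = 4.6587 ≠ 2.5882 ✗
  (4.5, 2.5, 285°): beam 1 = 1.5529 ≠ 2.5882 ✗
  (5.5, 4.5, 150°): beam 1 = 0.5774 ≠ 2.5882 ✗
  …
  (2.5, 3.5, 255°): r_1=2.5882, r_2=2.5882, r_3=2.5882, r_4=1.5529 — all match ✓
No second candidate reproduces the full scan.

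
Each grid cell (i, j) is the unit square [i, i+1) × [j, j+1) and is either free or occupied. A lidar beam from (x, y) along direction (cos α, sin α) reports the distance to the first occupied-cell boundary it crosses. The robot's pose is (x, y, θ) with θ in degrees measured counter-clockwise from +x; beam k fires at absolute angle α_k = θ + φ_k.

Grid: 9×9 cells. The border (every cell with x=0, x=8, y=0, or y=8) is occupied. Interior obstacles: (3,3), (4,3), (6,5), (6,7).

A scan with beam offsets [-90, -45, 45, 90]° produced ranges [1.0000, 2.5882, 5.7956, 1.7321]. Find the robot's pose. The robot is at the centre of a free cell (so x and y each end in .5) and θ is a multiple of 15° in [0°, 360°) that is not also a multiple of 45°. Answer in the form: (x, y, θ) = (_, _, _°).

Candidates: 45 free-cell centres × 16 headings = 720 poses. Raycast each; keep the one whose scan matches to 4 dp.
  (6.5, 4.5, 30°): beam 1 = 3.0000 ≠ 1.0000 ✗
  (3.5, 5.5, 150°): beam 1 = 2.8868 ≠ 1.0000 ✗
  (6.5, 3.5, 120°): beam 1 = 1.7321 ≠ 1.0000 ✗
  (4.5, 1.5, 75°): beam 1 = 1.9319 ≠ 1.0000 ✗
  …
  (7.5, 2.5, 150°): r_1=1.0000, r_2=2.5882, r_3=5.7956, r_4=1.7321 — all match ✓
Unique over the lattice → pose = (7.5, 2.5, 150°).

(x, y, θ) = (7.5, 2.5, 150°)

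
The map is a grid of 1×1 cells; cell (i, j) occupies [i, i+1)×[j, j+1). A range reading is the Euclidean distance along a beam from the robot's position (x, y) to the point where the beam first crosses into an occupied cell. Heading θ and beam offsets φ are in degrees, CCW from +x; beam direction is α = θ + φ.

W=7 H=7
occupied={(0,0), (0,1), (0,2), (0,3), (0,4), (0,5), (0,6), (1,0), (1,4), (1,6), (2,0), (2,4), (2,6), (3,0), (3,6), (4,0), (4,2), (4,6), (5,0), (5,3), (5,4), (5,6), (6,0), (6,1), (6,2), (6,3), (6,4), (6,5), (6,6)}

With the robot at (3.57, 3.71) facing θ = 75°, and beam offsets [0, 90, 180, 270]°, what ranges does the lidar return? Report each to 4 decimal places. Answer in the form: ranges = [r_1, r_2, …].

beam 1: φ=0°, α=75°
  direction (0.2588, 0.9659); cell (3,3); t to first gridline: x 1.6614, y 0.3002 (then +3.8637 / +1.0353)
    (3,4) via y @ 0.3002
    (3,5) via y @ 1.3355
    (4,5) via x @ 1.6614
    (4,6) via y @ 2.3708  # hit
  → r_1 = 2.3708
beam 2: φ=90°, α=165°
  direction (-0.9659, 0.2588); cell (3,3); t to first gridline: x 0.5901, y 1.1205 (then +1.0353 / +3.8637)
    (2,3) via x @ 0.5901
    (2,4) via y @ 1.1205  # hit
  → r_2 = 1.1205
beam 3: φ=180°, α=255°
  direction (-0.2588, -0.9659); cell (3,3); t to first gridline: x 2.2023, y 0.7350 (then +3.8637 / +1.0353)
    (3,2) via y @ 0.7350
    (3,1) via y @ 1.7703
    (2,1) via x @ 2.2023
    (2,0) via y @ 2.8056  # hit
  → r_3 = 2.8056
beam 4: φ=270°, α=345°
  direction (0.9659, -0.2588); cell (3,3); t to first gridline: x 0.4452, y 2.7432 (then +1.0353 / +3.8637)
    (4,3) via x @ 0.4452
    (5,3) via x @ 1.4804  # hit
  → r_4 = 1.4804

ranges = [2.3708, 1.1205, 2.8056, 1.4804]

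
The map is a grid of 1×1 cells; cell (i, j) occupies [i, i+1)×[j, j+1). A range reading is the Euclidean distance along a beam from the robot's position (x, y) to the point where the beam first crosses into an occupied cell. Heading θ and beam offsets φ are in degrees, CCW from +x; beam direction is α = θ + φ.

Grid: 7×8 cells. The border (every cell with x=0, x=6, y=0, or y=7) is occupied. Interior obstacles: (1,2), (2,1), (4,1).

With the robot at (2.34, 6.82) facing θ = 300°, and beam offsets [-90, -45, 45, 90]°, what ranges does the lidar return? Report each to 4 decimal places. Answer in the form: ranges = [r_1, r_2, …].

ranges = [1.5473, 3.9548, 3.7891, 0.3600]

beam 1: φ=-90°, α=210°
  cosα=-0.8660 sinα=-0.5000 | (2,6) | tMaxX 0.3926 tMaxY 1.6400 | tΔX 1.1547 tΔY 2.0000
    t=0.3926 [x] (1,6)
    t=1.5473 [x] (0,6) — stop
  → r_1 = 1.5473
beam 2: φ=-45°, α=255°
  cosα=-0.2588 sinα=-0.9659 | (2,6) | tMaxX 1.3137 tMaxY 0.8489 | tΔX 3.8637 tΔY 1.0353
    t=0.8489 [y] (2,5)
    t=1.3137 [x] (1,5)
    t=1.8842 [y] (1,4)
    t=2.9195 [y] (1,3)
    t=3.9548 [y] (1,2) — stop
  → r_2 = 3.9548
beam 3: φ=45°, α=345°
  cosα=0.9659 sinα=-0.2588 | (2,6) | tMaxX 0.6833 tMaxY 3.1682 | tΔX 1.0353 tΔY 3.8637
    t=0.6833 [x] (3,6)
    t=1.7186 [x] (4,6)
    t=2.7538 [x] (5,6)
    t=3.1682 [y] (5,5)
    t=3.7891 [x] (6,5) — stop
  → r_3 = 3.7891
beam 4: φ=90°, α=30°
  cosα=0.8660 sinα=0.5000 | (2,6) | tMaxX 0.7621 tMaxY 0.3600 | tΔX 1.1547 tΔY 2.0000
    t=0.3600 [y] (2,7) — stop
  → r_4 = 0.3600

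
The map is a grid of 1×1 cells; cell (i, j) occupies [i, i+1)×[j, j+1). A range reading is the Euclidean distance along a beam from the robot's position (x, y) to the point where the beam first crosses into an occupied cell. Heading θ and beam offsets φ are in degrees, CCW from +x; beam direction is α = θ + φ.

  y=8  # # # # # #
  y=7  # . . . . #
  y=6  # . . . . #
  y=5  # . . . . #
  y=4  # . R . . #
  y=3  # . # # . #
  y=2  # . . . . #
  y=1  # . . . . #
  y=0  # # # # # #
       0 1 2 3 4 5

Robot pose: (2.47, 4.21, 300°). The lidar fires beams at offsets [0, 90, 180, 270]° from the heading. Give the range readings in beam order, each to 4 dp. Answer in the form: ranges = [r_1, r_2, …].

beam 1: φ=0°, α=300°
  d=(0.5000,-0.8660)  start (2,4)  tX=1.0600 tY=0.2425  stride 1/|dx|=2.0000 1/|dy|=1.1547
    cross y-line → (2,3), t=0.2425 (wall)
  → r_1 = 0.2425
beam 2: φ=90°, α=30°
  d=(0.8660,0.5000)  start (2,4)  tX=0.6120 tY=1.5800  stride 1/|dx|=1.1547 1/|dy|=2.0000
    cross x-line → (3,4), t=0.6120
    cross y-line → (3,5), t=1.5800
    cross x-line → (4,5), t=1.7667
    cross x-line → (5,5), t=2.9214 (wall)
  → r_2 = 2.9214
beam 3: φ=180°, α=120°
  d=(-0.5000,0.8660)  start (2,4)  tX=0.9400 tY=0.9122  stride 1/|dx|=2.0000 1/|dy|=1.1547
    cross y-line → (2,5), t=0.9122
    cross x-line → (1,5), t=0.9400
    cross y-line → (1,6), t=2.0669
    cross x-line → (0,6), t=2.9400 (wall)
  → r_3 = 2.9400
beam 4: φ=270°, α=210°
  d=(-0.8660,-0.5000)  start (2,4)  tX=0.5427 tY=0.4200  stride 1/|dx|=1.1547 1/|dy|=2.0000
    cross y-line → (2,3), t=0.4200 (wall)
  → r_4 = 0.4200

ranges = [0.2425, 2.9214, 2.9400, 0.4200]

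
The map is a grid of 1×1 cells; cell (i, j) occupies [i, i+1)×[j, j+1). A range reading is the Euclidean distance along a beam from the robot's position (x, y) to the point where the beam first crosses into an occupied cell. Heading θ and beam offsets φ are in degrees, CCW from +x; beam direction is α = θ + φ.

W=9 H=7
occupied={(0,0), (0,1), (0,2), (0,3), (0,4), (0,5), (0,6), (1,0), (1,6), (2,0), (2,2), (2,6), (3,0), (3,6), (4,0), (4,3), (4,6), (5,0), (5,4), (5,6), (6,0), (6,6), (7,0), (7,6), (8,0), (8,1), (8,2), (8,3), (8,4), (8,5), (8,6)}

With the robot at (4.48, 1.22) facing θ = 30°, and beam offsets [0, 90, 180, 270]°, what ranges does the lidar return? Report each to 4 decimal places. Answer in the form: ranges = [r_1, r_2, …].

ranges = [4.0645, 5.5195, 0.4400, 0.2540]

beam 1: φ=0°, α=30°
  dir = (cos 30°, sin 30°) = (0.8660, 0.5000); from cell (4,1)
  next x-line at t=0.6004, next y-line at t=1.5600; Δt_x=1.1547, Δt_y=2.0000
    x: enter (5,1) at t=0.6004
    y: enter (5,2) at t=1.5600
    x: enter (6,2) at t=1.7551
    x: enter (7,2) at t=2.9098
    y: enter (7,3) at t=3.5600
    x: enter (8,3) at t=4.0645 ← occupied
  → r_1 = 4.0645
beam 2: φ=90°, α=120°
  dir = (cos 120°, sin 120°) = (-0.5000, 0.8660); from cell (4,1)
  next x-line at t=0.9600, next y-line at t=0.9007; Δt_x=2.0000, Δt_y=1.1547
    y: enter (4,2) at t=0.9007
    x: enter (3,2) at t=0.9600
    y: enter (3,3) at t=2.0554
    x: enter (2,3) at t=2.9600
    y: enter (2,4) at t=3.2101
    y: enter (2,5) at t=4.3648
    x: enter (1,5) at t=4.9600
    y: enter (1,6) at t=5.5195 ← occupied
  → r_2 = 5.5195
beam 3: φ=180°, α=210°
  dir = (cos 210°, sin 210°) = (-0.8660, -0.5000); from cell (4,1)
  next x-line at t=0.5543, next y-line at t=0.4400; Δt_x=1.1547, Δt_y=2.0000
    y: enter (4,0) at t=0.4400 ← occupied
  → r_3 = 0.4400
beam 4: φ=270°, α=300°
  dir = (cos 300°, sin 300°) = (0.5000, -0.8660); from cell (4,1)
  next x-line at t=1.0400, next y-line at t=0.2540; Δt_x=2.0000, Δt_y=1.1547
    y: enter (4,0) at t=0.2540 ← occupied
  → r_4 = 0.2540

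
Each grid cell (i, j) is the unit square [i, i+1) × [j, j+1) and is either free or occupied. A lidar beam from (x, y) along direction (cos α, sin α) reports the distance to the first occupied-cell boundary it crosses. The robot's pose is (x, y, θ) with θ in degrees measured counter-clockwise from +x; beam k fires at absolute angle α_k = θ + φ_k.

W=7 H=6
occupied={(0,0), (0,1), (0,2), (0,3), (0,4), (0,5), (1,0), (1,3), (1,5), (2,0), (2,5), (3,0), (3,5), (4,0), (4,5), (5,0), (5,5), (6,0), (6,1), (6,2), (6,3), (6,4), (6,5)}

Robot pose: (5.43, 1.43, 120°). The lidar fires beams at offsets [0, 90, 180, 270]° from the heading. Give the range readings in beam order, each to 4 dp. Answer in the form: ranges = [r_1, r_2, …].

beam 1: φ=0°, α=120°
  dir = (cos 120°, sin 120°) = (-0.5000, 0.8660); from cell (5,1)
  next x-line at t=0.8600, next y-line at t=0.6582; Δt_x=2.0000, Δt_y=1.1547
    y: enter (5,2) at t=0.6582
    x: enter (4,2) at t=0.8600
    y: enter (4,3) at t=1.8129
    x: enter (3,3) at t=2.8600
    y: enter (3,4) at t=2.9676
    y: enter (3,5) at t=4.1223 ← occupied
  → r_1 = 4.1223
beam 2: φ=90°, α=210°
  dir = (cos 210°, sin 210°) = (-0.8660, -0.5000); from cell (5,1)
  next x-line at t=0.4965, next y-line at t=0.8600; Δt_x=1.1547, Δt_y=2.0000
    x: enter (4,1) at t=0.4965
    y: enter (4,0) at t=0.8600 ← occupied
  → r_2 = 0.8600
beam 3: φ=180°, α=300°
  dir = (cos 300°, sin 300°) = (0.5000, -0.8660); from cell (5,1)
  next x-line at t=1.1400, next y-line at t=0.4965; Δt_x=2.0000, Δt_y=1.1547
    y: enter (5,0) at t=0.4965 ← occupied
  → r_3 = 0.4965
beam 4: φ=270°, α=30°
  dir = (cos 30°, sin 30°) = (0.8660, 0.5000); from cell (5,1)
  next x-line at t=0.6582, next y-line at t=1.1400; Δt_x=1.1547, Δt_y=2.0000
    x: enter (6,1) at t=0.6582 ← occupied
  → r_4 = 0.6582

ranges = [4.1223, 0.8600, 0.4965, 0.6582]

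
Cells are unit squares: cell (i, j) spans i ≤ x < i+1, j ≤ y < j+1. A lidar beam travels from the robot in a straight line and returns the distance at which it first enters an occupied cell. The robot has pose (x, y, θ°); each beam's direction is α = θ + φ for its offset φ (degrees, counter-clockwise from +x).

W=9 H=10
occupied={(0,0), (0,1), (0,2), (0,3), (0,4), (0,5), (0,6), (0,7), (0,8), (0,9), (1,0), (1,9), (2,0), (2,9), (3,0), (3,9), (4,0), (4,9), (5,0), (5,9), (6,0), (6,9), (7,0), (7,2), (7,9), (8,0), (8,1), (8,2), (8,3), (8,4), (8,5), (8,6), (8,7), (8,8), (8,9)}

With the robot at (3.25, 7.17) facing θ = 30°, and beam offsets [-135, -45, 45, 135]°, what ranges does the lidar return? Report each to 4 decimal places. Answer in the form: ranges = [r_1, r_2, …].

beam 1: φ=-135°, α=255°
  direction (-0.2588, -0.9659); cell (3,7); t to first gridline: x 0.9659, y 0.1760 (then +3.8637 / +1.0353)
    (3,6) via y @ 0.1760
    (2,6) via x @ 0.9659
    (2,5) via y @ 1.2113
    (2,4) via y @ 2.2465
    (2,3) via y @ 3.2818
    (2,2) via y @ 4.3171
    (1,2) via x @ 4.8296
    (1,1) via y @ 5.3524
    (1,0) via y @ 6.3877  # hit
  → r_1 = 6.3877
beam 2: φ=-45°, α=345°
  direction (0.9659, -0.2588); cell (3,7); t to first gridline: x 0.7765, y 0.6568 (then +1.0353 / +3.8637)
    (3,6) via y @ 0.6568
    (4,6) via x @ 0.7765
    (5,6) via x @ 1.8117
    (6,6) via x @ 2.8470
    (7,6) via x @ 3.8823
    (7,5) via y @ 4.5205
    (8,5) via x @ 4.9176  # hit
  → r_2 = 4.9176
beam 3: φ=45°, α=75°
  direction (0.2588, 0.9659); cell (3,7); t to first gridline: x 2.8978, y 0.8593 (then +3.8637 / +1.0353)
    (3,8) via y @ 0.8593
    (3,9) via y @ 1.8946  # hit
  → r_3 = 1.8946
beam 4: φ=135°, α=165°
  direction (-0.9659, 0.2588); cell (3,7); t to first gridline: x 0.2588, y 3.2069 (then +1.0353 / +3.8637)
    (2,7) via x @ 0.2588
    (1,7) via x @ 1.2941
    (0,7) via x @ 2.3294  # hit
  → r_4 = 2.3294

ranges = [6.3877, 4.9176, 1.8946, 2.3294]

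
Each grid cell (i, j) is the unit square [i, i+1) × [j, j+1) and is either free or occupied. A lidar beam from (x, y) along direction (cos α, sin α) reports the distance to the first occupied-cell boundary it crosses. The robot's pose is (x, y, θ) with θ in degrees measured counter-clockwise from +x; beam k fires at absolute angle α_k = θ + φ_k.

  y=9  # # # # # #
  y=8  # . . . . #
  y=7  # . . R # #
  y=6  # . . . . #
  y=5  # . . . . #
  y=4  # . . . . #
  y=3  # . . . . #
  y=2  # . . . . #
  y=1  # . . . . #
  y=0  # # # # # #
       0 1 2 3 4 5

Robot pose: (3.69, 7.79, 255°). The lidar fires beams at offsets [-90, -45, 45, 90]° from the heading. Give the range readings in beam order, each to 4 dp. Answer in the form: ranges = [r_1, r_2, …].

ranges = [2.7849, 3.1061, 0.6200, 0.3209]

beam 1: φ=-90°, α=165°
  direction (-0.9659, 0.2588); cell (3,7); t to first gridline: x 0.7143, y 0.8114 (then +1.0353 / +3.8637)
    (2,7) via x @ 0.7143
    (2,8) via y @ 0.8114
    (1,8) via x @ 1.7496
    (0,8) via x @ 2.7849  # hit
  → r_1 = 2.7849
beam 2: φ=-45°, α=210°
  direction (-0.8660, -0.5000); cell (3,7); t to first gridline: x 0.7967, y 1.5800 (then +1.1547 / +2.0000)
    (2,7) via x @ 0.7967
    (2,6) via y @ 1.5800
    (1,6) via x @ 1.9514
    (0,6) via x @ 3.1061  # hit
  → r_2 = 3.1061
beam 3: φ=45°, α=300°
  direction (0.5000, -0.8660); cell (3,7); t to first gridline: x 0.6200, y 0.9122 (then +2.0000 / +1.1547)
    (4,7) via x @ 0.6200  # hit
  → r_3 = 0.6200
beam 4: φ=90°, α=345°
  direction (0.9659, -0.2588); cell (3,7); t to first gridline: x 0.3209, y 3.0523 (then +1.0353 / +3.8637)
    (4,7) via x @ 0.3209  # hit
  → r_4 = 0.3209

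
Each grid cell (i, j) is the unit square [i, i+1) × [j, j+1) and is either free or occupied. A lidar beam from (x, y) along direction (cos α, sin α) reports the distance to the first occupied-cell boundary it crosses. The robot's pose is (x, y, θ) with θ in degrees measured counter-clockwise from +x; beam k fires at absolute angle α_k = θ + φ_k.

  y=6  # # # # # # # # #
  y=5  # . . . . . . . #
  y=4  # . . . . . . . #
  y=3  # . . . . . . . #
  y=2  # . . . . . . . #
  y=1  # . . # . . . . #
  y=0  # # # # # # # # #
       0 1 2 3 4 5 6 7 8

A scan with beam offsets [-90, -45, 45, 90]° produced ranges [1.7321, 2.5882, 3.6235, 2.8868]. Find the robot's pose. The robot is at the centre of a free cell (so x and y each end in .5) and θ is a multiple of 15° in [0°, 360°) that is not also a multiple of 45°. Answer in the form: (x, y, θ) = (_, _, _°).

(x, y, θ) = (4.5, 3.5, 330°)

The pose lattice has 34·16 = 544 candidates. Test each by forward raycasting.
  (7.5, 5.5, 15°): beam 1 = 1.9319 ≠ 1.7321 ✗
  (6.5, 1.5, 105°): beam 1 = 1.5529 ≠ 1.7321 ✗
  (5.5, 1.5, 165°): beam 1 = 4.6587 ≠ 1.7321 ✗
  (4.5, 2.5, 345°): beam 1 = 1.5529 ≠ 1.7321 ✗
  …
  (4.5, 3.5, 330°): r_1=1.7321, r_2=2.5882, r_3=3.6235, r_4=2.8868 — all match ✓
Unique over the lattice → pose = (4.5, 3.5, 330°).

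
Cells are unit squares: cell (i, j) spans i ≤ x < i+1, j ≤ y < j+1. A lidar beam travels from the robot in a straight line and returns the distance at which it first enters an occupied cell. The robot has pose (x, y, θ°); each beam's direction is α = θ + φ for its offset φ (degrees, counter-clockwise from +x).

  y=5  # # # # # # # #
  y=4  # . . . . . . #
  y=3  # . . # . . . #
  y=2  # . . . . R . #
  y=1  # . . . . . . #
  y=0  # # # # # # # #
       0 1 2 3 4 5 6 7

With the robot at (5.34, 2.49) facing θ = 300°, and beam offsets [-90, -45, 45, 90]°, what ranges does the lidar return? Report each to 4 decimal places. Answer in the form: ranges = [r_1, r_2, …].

beam 1: φ=-90°, α=210°
  d=(-0.8660,-0.5000)  start (5,2)  tX=0.3926 tY=0.9800  stride 1/|dx|=1.1547 1/|dy|=2.0000
    cross x-line → (4,2), t=0.3926
    cross y-line → (4,1), t=0.9800
    cross x-line → (3,1), t=1.5473
    cross x-line → (2,1), t=2.7020
    cross y-line → (2,0), t=2.9800 (wall)
  → r_1 = 2.9800
beam 2: φ=-45°, α=255°
  d=(-0.2588,-0.9659)  start (5,2)  tX=1.3137 tY=0.5073  stride 1/|dx|=3.8637 1/|dy|=1.0353
    cross y-line → (5,1), t=0.5073
    cross x-line → (4,1), t=1.3137
    cross y-line → (4,0), t=1.5426 (wall)
  → r_2 = 1.5426
beam 3: φ=45°, α=345°
  d=(0.9659,-0.2588)  start (5,2)  tX=0.6833 tY=1.8932  stride 1/|dx|=1.0353 1/|dy|=3.8637
    cross x-line → (6,2), t=0.6833
    cross x-line → (7,2), t=1.7186 (wall)
  → r_3 = 1.7186
beam 4: φ=90°, α=30°
  d=(0.8660,0.5000)  start (5,2)  tX=0.7621 tY=1.0200  stride 1/|dx|=1.1547 1/|dy|=2.0000
    cross x-line → (6,2), t=0.7621
    cross y-line → (6,3), t=1.0200
    cross x-line → (7,3), t=1.9168 (wall)
  → r_4 = 1.9168

ranges = [2.9800, 1.5426, 1.7186, 1.9168]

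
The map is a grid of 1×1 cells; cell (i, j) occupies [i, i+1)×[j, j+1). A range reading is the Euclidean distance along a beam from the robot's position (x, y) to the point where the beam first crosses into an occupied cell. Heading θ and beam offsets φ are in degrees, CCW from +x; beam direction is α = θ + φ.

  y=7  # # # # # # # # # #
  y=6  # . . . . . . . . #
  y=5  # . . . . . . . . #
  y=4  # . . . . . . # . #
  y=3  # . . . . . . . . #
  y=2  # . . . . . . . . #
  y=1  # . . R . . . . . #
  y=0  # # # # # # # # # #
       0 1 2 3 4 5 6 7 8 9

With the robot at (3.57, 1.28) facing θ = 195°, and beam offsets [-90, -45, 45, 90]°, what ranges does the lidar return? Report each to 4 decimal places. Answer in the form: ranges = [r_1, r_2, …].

ranges = [5.9218, 2.9676, 0.3233, 0.2899]

beam 1: φ=-90°, α=105°
  d=(-0.2588,0.9659)  start (3,1)  tX=2.2023 tY=0.7454  stride 1/|dx|=3.8637 1/|dy|=1.0353
    cross y-line → (3,2), t=0.7454
    cross y-line → (3,3), t=1.7807
    cross x-line → (2,3), t=2.2023
    cross y-line → (2,4), t=2.8160
    cross y-line → (2,5), t=3.8512
    cross y-line → (2,6), t=4.8865
    cross y-line → (2,7), t=5.9218 (wall)
  → r_1 = 5.9218
beam 2: φ=-45°, α=150°
  d=(-0.8660,0.5000)  start (3,1)  tX=0.6582 tY=1.4400  stride 1/|dx|=1.1547 1/|dy|=2.0000
    cross x-line → (2,1), t=0.6582
    cross y-line → (2,2), t=1.4400
    cross x-line → (1,2), t=1.8129
    cross x-line → (0,2), t=2.9676 (wall)
  → r_2 = 2.9676
beam 3: φ=45°, α=240°
  d=(-0.5000,-0.8660)  start (3,1)  tX=1.1400 tY=0.3233  stride 1/|dx|=2.0000 1/|dy|=1.1547
    cross y-line → (3,0), t=0.3233 (wall)
  → r_3 = 0.3233
beam 4: φ=90°, α=285°
  d=(0.2588,-0.9659)  start (3,1)  tX=1.6614 tY=0.2899  stride 1/|dx|=3.8637 1/|dy|=1.0353
    cross y-line → (3,0), t=0.2899 (wall)
  → r_4 = 0.2899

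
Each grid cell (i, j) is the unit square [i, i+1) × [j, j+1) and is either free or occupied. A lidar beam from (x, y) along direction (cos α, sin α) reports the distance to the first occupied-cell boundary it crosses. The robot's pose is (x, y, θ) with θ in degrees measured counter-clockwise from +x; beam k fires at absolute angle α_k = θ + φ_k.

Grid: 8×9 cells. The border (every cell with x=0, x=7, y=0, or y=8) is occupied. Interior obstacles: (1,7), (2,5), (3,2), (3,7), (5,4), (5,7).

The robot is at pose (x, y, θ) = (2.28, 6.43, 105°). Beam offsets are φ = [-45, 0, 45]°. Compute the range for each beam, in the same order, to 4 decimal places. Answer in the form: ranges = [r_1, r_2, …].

beam 1: φ=-45°, α=60°
  cosα=0.5000 sinα=0.8660 | (2,6) | tMaxX 1.4400 tMaxY 0.6582 | tΔX 2.0000 tΔY 1.1547
    t=0.6582 [y] (2,7)
    t=1.4400 [x] (3,7) — stop
  → r_1 = 1.4400
beam 2: φ=0°, α=105°
  cosα=-0.2588 sinα=0.9659 | (2,6) | tMaxX 1.0818 tMaxY 0.5901 | tΔX 3.8637 tΔY 1.0353
    t=0.5901 [y] (2,7)
    t=1.0818 [x] (1,7) — stop
  → r_2 = 1.0818
beam 3: φ=45°, α=150°
  cosα=-0.8660 sinα=0.5000 | (2,6) | tMaxX 0.3233 tMaxY 1.1400 | tΔX 1.1547 tΔY 2.0000
    t=0.3233 [x] (1,6)
    t=1.1400 [y] (1,7) — stop
  → r_3 = 1.1400

ranges = [1.4400, 1.0818, 1.1400]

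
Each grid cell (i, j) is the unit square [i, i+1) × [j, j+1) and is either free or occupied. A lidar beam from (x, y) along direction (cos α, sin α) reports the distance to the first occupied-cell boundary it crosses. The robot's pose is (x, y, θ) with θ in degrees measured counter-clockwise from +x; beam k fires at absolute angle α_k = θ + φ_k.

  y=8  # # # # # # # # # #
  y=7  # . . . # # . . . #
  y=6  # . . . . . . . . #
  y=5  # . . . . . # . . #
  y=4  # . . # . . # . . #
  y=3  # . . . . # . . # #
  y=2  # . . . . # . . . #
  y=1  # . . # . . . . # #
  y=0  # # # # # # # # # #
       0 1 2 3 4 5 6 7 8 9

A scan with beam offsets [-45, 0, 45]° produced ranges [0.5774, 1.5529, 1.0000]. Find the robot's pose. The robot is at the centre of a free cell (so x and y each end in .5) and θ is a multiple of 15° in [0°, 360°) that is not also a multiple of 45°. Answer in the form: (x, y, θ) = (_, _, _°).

Enumerate (i+0.5, j+0.5, θ) over the 46 free cells and 16 admissible headings. For each, cast all 3 beams and compare to the given ranges.
  (7.5, 5.5, 345°): beam 1 = 1.7321 ≠ 0.5774 ✗
  (5.5, 6.5, 210°): beam 1 = 4.6587 ≠ 0.5774 ✗
  (2.5, 3.5, 105°): beam 1 = 1.0000 ≠ 0.5774 ✗
  …
  (5.5, 1.5, 165°): r_1=0.5774, r_2=1.5529, r_3=1.0000 — all match ✓
Unique over the lattice → pose = (5.5, 1.5, 165°).

(x, y, θ) = (5.5, 1.5, 165°)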